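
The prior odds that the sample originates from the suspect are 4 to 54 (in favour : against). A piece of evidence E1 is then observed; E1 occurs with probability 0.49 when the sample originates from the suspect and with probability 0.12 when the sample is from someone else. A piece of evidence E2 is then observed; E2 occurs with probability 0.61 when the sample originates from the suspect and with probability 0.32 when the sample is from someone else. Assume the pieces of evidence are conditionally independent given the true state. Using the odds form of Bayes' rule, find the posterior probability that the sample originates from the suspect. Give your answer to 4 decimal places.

Prior odds = 4/54 = 0.074074.
Likelihood ratio for E1 = 0.49/0.12 = 4.0833.
Likelihood ratio for E2 = 0.61/0.32 = 1.9062.
Posterior odds = prior odds × LR₁ × LR₂ = 0.57658.
Posterior probability = odds/(1+odds) = 0.57658/1.5766 = 0.3657.

Posterior probability ≈ 0.3657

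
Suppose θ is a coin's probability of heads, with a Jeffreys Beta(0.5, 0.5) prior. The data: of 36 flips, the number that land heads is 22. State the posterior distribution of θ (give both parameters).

The binomial likelihood is conjugate to the Beta prior: with 22 successes and 14 failures, the posterior is Beta(0.5+22, 0.5+14) = Beta(22.5, 14.5).

Posterior: Beta(22.5, 14.5)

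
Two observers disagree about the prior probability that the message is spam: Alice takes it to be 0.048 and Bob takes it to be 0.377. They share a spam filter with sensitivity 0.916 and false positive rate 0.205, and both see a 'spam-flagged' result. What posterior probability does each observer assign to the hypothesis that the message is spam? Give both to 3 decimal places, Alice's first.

The likelihood ratio for a 'spam-flagged' result is 0.916/0.205 = 4.4683.
Alice: prior odds 0.048/0.952 = 0.050420; posterior odds 0.22529; posterior probability 0.184.
Bob: prior odds 0.377/0.623 = 0.60514; posterior odds 2.7039; posterior probability 0.730.

Alice: 0.184; Bob: 0.730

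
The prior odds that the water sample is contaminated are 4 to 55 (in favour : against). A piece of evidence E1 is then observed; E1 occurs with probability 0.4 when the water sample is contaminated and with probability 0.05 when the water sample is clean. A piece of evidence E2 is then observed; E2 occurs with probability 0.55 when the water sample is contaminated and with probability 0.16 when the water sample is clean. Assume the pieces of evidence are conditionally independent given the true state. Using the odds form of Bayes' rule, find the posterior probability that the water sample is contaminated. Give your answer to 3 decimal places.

Prior odds = 4/55 = 0.072727.
Likelihood ratio for E1 = 0.4/0.05 = 8.0000.
Likelihood ratio for E2 = 0.55/0.16 = 3.4375.
Posterior odds = prior odds × LR₁ × LR₂ = 2.0000.
Posterior probability = odds/(1+odds) = 2.0000/3.0000 = 0.667.

Posterior probability ≈ 0.667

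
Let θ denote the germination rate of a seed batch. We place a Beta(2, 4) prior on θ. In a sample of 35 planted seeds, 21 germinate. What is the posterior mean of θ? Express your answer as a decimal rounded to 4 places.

Posterior mean ≈ 0.5610

The binomial likelihood is conjugate to the Beta prior: with 21 successes and 14 failures, the posterior is Beta(2+21, 4+14) = Beta(23, 18).
Posterior mean = α/(α+β) = 23/41 = 0.5610.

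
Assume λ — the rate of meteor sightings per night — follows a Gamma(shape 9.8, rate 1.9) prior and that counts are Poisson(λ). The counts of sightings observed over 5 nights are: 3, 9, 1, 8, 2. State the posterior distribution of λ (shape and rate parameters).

Total count ∑xᵢ = 23 over n = 5 nights.
Gamma is conjugate to the Poisson likelihood: posterior is Gamma(shape = 9.8+23 = 32.8, rate = 1.9+5 = 6.9).

Posterior: Gamma(shape=32.8, rate=6.9)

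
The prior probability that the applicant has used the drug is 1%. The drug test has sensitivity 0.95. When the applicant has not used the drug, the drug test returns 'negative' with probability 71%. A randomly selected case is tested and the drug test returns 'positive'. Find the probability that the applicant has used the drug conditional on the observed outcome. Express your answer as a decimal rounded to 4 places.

P(H | E) ≈ 0.0320

Write H for 'the applicant has used the drug'. Prior odds H:¬H = 0.01/0.99 = 0.010101. For the 'positive' outcome, the likelihood ratio is 0.95/0.29 = 3.2759.
Posterior odds = 0.010101 × 3.2759 = 0.033090, so P(H|E) = 0.033090/(1+0.033090) = 0.0320.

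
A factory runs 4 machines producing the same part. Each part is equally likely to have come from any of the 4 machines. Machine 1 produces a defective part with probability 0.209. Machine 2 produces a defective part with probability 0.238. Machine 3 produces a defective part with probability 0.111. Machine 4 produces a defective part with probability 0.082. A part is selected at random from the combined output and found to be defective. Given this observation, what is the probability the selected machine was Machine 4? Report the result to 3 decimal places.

P(defective|M1) = 0.209; P(defective|M2) = 0.238; P(defective|M3) = 0.111; P(defective|M4) = 0.082.
Prior × likelihood for each source: 0.25·0.209=0.05225, 0.25·0.238=0.05950, 0.25·0.111=0.02775, 0.25·0.082=0.02050. Summing gives P(defective) = 0.16000.
P(Machine 4 | defective) = 0.02050 / 0.16000 = 0.128.

Posterior probability ≈ 0.128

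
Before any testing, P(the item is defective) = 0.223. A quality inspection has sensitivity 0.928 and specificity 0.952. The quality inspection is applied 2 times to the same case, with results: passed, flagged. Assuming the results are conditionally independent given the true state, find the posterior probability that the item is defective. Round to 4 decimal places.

Let H be the event that the item is defective; start with P(H) = 0.223. P('flagged'|H) = 0.928, P('flagged'|¬H) = 0.048.
Update on result 1 ('passed'): P(H) ← 0.072·0.2230 / (0.072·0.2230 + 0.952·0.7770) = 0.016056/0.75576 = 0.0212.
Update on result 2 ('flagged'): P(H) ← 0.928·0.0212 / (0.928·0.0212 + 0.048·0.9788) = 0.019715/0.066695 = 0.2956.

Posterior P(H) ≈ 0.2956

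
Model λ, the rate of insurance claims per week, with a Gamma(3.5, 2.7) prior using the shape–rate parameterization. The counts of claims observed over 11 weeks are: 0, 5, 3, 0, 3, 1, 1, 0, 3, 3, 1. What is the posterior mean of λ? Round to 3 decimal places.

The Poisson likelihood adds the total count to the shape and the number of exposure periods to the rate. Here ∑xᵢ = 20 and n = 11, so shape 3.5→23.5 and rate 2.7→13.7.
Posterior mean = shape/rate = 23.5/13.7 = 1.715.

Posterior mean ≈ 1.715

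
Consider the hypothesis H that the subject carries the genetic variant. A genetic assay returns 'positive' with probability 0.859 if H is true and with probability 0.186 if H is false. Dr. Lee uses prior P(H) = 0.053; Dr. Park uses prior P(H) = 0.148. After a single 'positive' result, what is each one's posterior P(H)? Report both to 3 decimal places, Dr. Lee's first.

Dr. Lee: 0.205; Dr. Park: 0.445

P('+'|H) = 0.859, P('+'|¬H) = 0.186.
Dr. Lee: numerator 0.859·0.053 = 0.045527; evidence = 0.045527+0.186·0.947 = 0.22167; posterior = 0.205.
Dr. Park: numerator 0.859·0.148 = 0.12713; evidence = 0.12713+0.186·0.852 = 0.28560; posterior = 0.445.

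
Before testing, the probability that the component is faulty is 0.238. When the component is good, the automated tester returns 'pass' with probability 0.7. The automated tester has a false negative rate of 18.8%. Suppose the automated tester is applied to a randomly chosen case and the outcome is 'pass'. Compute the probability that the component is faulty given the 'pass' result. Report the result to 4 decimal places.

P(H | E) ≈ 0.0774

Write H for 'the component is faulty'. Prior odds H:¬H = 0.238/0.762 = 0.31234. For the 'pass' outcome, the likelihood ratio is 0.188/0.7 = 0.26857.
Posterior odds = 0.31234 × 0.26857 = 0.083885, so P(H|E) = 0.083885/(1+0.083885) = 0.0774.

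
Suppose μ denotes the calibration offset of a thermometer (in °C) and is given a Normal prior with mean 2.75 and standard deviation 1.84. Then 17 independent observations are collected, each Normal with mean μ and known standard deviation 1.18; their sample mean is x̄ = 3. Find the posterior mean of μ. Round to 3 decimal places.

Posterior mean ≈ 2.994

With known σ, the Normal prior is conjugate. Weight on the data is w = (n/σ²)/(n/σ² + 1/τ₀²) = 12.2091/(12.2091+0.295369) = 0.97638.
Posterior mean = w·x̄ + (1−w)·μ₀ = 0.97638·3 + 0.023621·2.75 = 2.994.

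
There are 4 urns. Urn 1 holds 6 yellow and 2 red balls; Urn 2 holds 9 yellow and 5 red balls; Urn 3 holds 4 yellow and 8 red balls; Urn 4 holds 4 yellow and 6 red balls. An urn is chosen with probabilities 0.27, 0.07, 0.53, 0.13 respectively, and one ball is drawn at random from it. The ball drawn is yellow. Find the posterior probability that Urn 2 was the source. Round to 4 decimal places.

P(yellow|Urn 1) = 0.75; P(yellow|Urn 2) = 0.6429; P(yellow|Urn 3) = 0.3333; P(yellow|Urn 4) = 0.4.
Prior × likelihood for each source: 0.27·0.75=0.2025, 0.07·0.6429=0.04500, 0.53·0.3333=0.1767, 0.13·0.4=0.05200. Summing gives P(yellow) = 0.47617.
P(Urn 2 | yellow) = 0.04500 / 0.47617 = 0.0945.

Posterior probability ≈ 0.0945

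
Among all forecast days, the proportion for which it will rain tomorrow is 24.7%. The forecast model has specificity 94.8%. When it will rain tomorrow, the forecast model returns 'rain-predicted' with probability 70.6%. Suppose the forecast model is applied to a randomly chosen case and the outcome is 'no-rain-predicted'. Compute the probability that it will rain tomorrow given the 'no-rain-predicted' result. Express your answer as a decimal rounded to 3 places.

Write H for 'it will rain tomorrow'. Prior odds H:¬H = 0.247/0.753 = 0.32802. For the 'no-rain-predicted' outcome, the likelihood ratio is 0.294/0.948 = 0.31013.
Posterior odds = 0.32802 × 0.31013 = 0.10173, so P(H|E) = 0.10173/(1+0.10173) = 0.092.

P(H | E) ≈ 0.092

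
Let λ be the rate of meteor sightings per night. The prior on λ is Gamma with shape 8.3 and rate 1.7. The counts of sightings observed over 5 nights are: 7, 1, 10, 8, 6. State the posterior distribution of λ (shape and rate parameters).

Posterior: Gamma(shape=40.3, rate=6.7)

Total count ∑xᵢ = 32 over n = 5 nights.
Gamma is conjugate to the Poisson likelihood: posterior is Gamma(shape = 8.3+32 = 40.3, rate = 1.7+5 = 6.7).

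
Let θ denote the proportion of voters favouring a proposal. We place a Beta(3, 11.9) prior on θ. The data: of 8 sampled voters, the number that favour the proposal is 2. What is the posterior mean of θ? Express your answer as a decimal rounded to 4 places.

The binomial likelihood is conjugate to the Beta prior: with 2 successes and 6 failures, the posterior is Beta(3+2, 11.9+6) = Beta(5, 17.9).
Posterior mean = α/(α+β) = 5/22.9 = 0.2183.

Posterior mean ≈ 0.2183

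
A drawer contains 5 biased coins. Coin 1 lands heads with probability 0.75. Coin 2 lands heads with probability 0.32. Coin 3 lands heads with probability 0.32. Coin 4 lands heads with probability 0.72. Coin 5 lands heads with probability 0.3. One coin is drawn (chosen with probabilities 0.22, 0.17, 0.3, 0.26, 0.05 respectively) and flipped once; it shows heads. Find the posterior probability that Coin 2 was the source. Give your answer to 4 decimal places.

Posterior probability ≈ 0.1051

P(heads|C1) = 0.75; P(heads|C2) = 0.32; P(heads|C3) = 0.32; P(heads|C4) = 0.72; P(heads|C5) = 0.3.
Prior × likelihood for each source: 0.22·0.75=0.1650, 0.17·0.32=0.05440, 0.3·0.32=0.09600, 0.26·0.72=0.1872, 0.05·0.3=0.01500. Summing gives P(heads) = 0.51760.
P(Coin 2 | heads) = 0.05440 / 0.51760 = 0.1051.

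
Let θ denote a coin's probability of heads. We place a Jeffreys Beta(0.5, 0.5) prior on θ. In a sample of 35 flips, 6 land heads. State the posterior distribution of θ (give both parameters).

Observing 6 successes and 29 failures updates Beta(0.5, 0.5) by adding the success and failure counts to the two shape parameters: α = 0.5+6 = 6.5, β = 0.5+29 = 29.5.

Posterior: Beta(6.5, 29.5)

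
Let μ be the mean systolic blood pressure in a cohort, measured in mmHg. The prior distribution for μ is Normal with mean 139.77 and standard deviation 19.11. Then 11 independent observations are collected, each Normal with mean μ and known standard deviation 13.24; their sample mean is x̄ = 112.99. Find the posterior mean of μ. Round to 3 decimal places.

With known σ, the Normal prior is conjugate. Weight on the data is w = (n/σ²)/(n/σ² + 1/τ₀²) = 0.0627504/(0.0627504+0.00273828) = 0.95819.
Posterior mean = w·x̄ + (1−w)·μ₀ = 0.95819·112.99 + 0.041813·139.77 = 114.110.

Posterior mean ≈ 114.110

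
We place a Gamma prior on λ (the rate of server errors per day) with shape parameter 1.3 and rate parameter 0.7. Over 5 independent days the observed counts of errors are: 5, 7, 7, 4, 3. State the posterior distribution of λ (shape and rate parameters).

Total count ∑xᵢ = 26 over n = 5 days.
Gamma is conjugate to the Poisson likelihood: posterior is Gamma(shape = 1.3+26 = 27.3, rate = 0.7+5 = 5.7).

Posterior: Gamma(shape=27.3, rate=5.7)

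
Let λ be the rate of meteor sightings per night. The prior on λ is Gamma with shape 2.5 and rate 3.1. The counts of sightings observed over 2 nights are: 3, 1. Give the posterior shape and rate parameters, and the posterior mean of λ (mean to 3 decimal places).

Posterior: Gamma(shape=6.5, rate=5.1); mean ≈ 1.275

The Poisson likelihood adds the total count to the shape and the number of exposure periods to the rate. Here ∑xᵢ = 4 and n = 2, so shape 2.5→6.5 and rate 3.1→5.1.
Posterior mean = shape/rate = 6.5/5.1 = 1.275.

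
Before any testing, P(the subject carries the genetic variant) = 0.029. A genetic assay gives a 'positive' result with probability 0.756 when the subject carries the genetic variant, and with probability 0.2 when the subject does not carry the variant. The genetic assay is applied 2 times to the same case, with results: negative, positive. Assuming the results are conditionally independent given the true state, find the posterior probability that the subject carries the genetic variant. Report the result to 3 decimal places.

Let H be the event that the subject carries the genetic variant; start with P(H) = 0.029. P('positive'|H) = 0.756, P('positive'|¬H) = 0.2.
Update on result 1 ('negative'): P(H) ← 0.244·0.0290 / (0.244·0.0290 + 0.8·0.9710) = 0.0070760/0.78388 = 0.0090.
Update on result 2 ('positive'): P(H) ← 0.756·0.0090 / (0.756·0.0090 + 0.2·0.9910) = 0.0068244/0.20502 = 0.0333.

Posterior P(H) ≈ 0.033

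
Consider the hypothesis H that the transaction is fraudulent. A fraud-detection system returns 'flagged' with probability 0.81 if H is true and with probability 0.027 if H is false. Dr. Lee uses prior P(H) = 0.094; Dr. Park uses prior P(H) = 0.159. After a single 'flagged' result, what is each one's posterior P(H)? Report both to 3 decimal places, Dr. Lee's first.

Dr. Lee: 0.757; Dr. Park: 0.850

The likelihood ratio for a 'flagged' result is 0.81/0.027 = 30.000.
Dr. Lee: prior odds 0.094/0.906 = 0.10375; posterior odds 3.1126; posterior probability 0.757.
Dr. Park: prior odds 0.159/0.841 = 0.18906; posterior odds 5.6718; posterior probability 0.850.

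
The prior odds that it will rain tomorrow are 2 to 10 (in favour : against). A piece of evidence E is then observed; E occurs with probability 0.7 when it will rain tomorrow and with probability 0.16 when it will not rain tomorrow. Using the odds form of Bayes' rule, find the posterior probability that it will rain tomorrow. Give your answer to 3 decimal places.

Posterior probability ≈ 0.467

Prior odds = 2/10 = 0.20000.
Likelihood ratio for E = 0.7/0.16 = 4.3750.
Posterior odds = prior odds × LR = 0.87500.
Posterior probability = odds/(1+odds) = 0.87500/1.8750 = 0.467.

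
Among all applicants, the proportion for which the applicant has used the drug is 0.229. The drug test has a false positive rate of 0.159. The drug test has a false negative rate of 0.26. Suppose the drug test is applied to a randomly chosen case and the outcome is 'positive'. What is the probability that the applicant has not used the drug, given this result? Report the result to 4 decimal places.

P(¬H | E) ≈ 0.4198

Let H be the event that the applicant has used the drug. P(H) = 0.229, so P(¬H) = 0.771. With E the 'positive' result, P(E|H) = 0.74 and P(E|¬H) = 0.159.
P(E) = 0.74·0.229 + 0.159·0.771 = 0.16946 + 0.12259 = 0.29205.
By Bayes' theorem, P(H|E) = 0.16946 / 0.29205 = 0.5802. Hence P(¬H|E) = 1 − 0.5802 = 0.4198.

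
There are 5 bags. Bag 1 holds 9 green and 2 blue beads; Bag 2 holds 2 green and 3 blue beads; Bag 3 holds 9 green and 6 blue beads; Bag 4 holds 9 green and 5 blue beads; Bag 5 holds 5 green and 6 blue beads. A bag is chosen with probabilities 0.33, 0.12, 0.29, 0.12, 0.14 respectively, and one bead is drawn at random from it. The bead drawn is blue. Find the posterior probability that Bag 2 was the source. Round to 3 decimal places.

Posterior probability ≈ 0.196

Tabulate prior·likelihood by source: [1] prior 0.33, lik 0.1818, product 0.06000; [2] prior 0.12, lik 0.6, product 0.07200; [3] prior 0.29, lik 0.4, product 0.1160; [4] prior 0.12, lik 0.3571, product 0.04286; [5] prior 0.14, lik 0.5455, product 0.07636.
Normalizing constant = 0.36722; the posterior for Bag 2 is its product over the sum, 0.07200/0.36722 = 0.196.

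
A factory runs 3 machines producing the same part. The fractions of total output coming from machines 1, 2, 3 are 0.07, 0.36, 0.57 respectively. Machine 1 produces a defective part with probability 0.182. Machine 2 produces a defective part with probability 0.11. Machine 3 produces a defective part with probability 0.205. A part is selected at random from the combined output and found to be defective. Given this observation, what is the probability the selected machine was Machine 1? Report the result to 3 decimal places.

P(defective|M1) = 0.182; P(defective|M2) = 0.11; P(defective|M3) = 0.205.
Prior × likelihood for each source: 0.07·0.182=0.01274, 0.36·0.11=0.03960, 0.57·0.205=0.1168. Summing gives P(defective) = 0.16919.
P(Machine 1 | defective) = 0.01274 / 0.16919 = 0.075.

Posterior probability ≈ 0.075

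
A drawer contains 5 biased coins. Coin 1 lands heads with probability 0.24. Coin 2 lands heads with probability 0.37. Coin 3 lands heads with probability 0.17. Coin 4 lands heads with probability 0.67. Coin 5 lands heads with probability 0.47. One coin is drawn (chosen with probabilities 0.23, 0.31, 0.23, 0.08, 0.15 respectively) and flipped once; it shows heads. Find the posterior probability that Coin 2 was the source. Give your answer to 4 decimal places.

P(heads|C1) = 0.24; P(heads|C2) = 0.37; P(heads|C3) = 0.17; P(heads|C4) = 0.67; P(heads|C5) = 0.47.
Prior × likelihood for each source: 0.23·0.24=0.05520, 0.31·0.37=0.1147, 0.23·0.17=0.03910, 0.08·0.67=0.05360, 0.15·0.47=0.07050. Summing gives P(heads) = 0.33310.
P(Coin 2 | heads) = 0.1147 / 0.33310 = 0.3443.

Posterior probability ≈ 0.3443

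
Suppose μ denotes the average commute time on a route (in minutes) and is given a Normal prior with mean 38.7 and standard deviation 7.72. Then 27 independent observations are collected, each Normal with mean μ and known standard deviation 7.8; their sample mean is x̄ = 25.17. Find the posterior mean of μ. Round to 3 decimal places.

Prior precision 1/τ₀² = 1/7.72² = 0.0167790; data precision n/σ² = 27/7.8² = 0.443787.
Posterior precision = 0.0167790 + 0.443787 = 0.460566.
Posterior mean = (0.0167790·38.7 + 0.443787·25.17) / 0.460566 = 25.663.

Posterior mean ≈ 25.663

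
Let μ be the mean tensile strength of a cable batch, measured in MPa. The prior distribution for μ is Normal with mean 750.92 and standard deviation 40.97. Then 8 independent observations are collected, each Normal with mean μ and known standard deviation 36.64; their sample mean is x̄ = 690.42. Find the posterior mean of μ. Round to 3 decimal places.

Posterior mean ≈ 695.919

With known σ, the Normal prior is conjugate. Weight on the data is w = (n/σ²)/(n/σ² + 1/τ₀²) = 0.00595908/(0.00595908+0.00059576) = 0.90911.
Posterior mean = w·x̄ + (1−w)·μ₀ = 0.90911·690.42 + 0.090888·750.92 = 695.919.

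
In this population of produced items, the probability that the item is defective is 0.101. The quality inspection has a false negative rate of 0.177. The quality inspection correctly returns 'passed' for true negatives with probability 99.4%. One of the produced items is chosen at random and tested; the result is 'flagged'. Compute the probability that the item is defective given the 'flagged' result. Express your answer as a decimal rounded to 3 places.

Write H for 'the item is defective'. Prior odds H:¬H = 0.101/0.899 = 0.11235. For the 'flagged' outcome, the likelihood ratio is 0.823/0.006 = 137.17.
Posterior odds = 0.11235 × 137.17 = 15.410, so P(H|E) = 15.410/(1+15.410) = 0.939.

P(H | E) ≈ 0.939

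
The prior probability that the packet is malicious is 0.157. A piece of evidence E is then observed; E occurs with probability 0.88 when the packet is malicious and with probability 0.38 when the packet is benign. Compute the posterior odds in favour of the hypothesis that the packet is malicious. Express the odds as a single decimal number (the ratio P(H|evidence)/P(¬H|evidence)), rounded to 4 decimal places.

Prior odds = 0.157/(1−0.157) = 0.18624. In log-odds, ln(0.18624) = -1.6807.
Add log likelihood ratio: ln(2.3158) = 0.83975.
Posterior log-odds = -0.84097, so posterior odds = exp(-0.84097) = 0.43129.

Posterior odds ≈ 0.4313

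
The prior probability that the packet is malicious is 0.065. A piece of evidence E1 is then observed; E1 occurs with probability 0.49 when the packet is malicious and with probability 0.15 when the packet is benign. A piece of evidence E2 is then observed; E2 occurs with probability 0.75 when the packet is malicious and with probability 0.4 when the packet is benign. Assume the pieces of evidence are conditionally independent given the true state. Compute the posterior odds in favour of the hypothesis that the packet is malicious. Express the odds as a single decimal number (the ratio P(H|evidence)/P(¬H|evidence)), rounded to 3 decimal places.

Posterior odds ≈ 0.426

Prior odds = 0.065/(1−0.065) = 0.069519.
Likelihood ratio for E1 = 0.49/0.15 = 3.2667.
Likelihood ratio for E2 = 0.75/0.4 = 1.8750.
Posterior odds = prior odds × LR₁ × LR₂ = 0.42580.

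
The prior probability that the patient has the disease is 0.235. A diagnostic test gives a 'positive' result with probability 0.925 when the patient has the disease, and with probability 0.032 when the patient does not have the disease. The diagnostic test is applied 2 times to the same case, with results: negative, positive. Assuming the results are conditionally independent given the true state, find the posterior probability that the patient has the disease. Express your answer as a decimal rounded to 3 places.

Posterior P(H) ≈ 0.408

With H the event that the patient has the disease, the joint likelihood of the observed sequence is P(data|H) = 0.075·0.925 = 0.069375 and P(data|¬H) = 0.968·0.032 = 0.030976.
Bayes: P(H|data) = 0.235·0.069375 / (0.235·0.069375 + 0.765·0.030976) = 0.016303/0.040000 = 0.4076.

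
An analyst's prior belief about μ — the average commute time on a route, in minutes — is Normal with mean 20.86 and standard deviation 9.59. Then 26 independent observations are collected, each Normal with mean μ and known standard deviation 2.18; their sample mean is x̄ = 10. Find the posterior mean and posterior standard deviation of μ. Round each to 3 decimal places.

Posterior mean ≈ 10.022; posterior SD ≈ 0.427

With known σ, the Normal prior is conjugate. Weight on the data is w = (n/σ²)/(n/σ² + 1/τ₀²) = 5.47092/(5.47092+0.0108733) = 0.99802.
Posterior mean = w·x̄ + (1−w)·μ₀ = 0.99802·10 + 0.0019835·20.86 = 10.022. Posterior variance = 1/(5.47092+0.0108733) = 0.182422, so SD = 0.427.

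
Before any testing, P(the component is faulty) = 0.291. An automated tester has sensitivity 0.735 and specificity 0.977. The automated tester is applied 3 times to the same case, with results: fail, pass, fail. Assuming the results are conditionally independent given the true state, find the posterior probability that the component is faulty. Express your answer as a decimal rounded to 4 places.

With H the event that the component is faulty, the joint likelihood of the observed sequence is P(data|H) = 0.735·0.265·0.735 = 0.14316 and P(data|¬H) = 0.023·0.977·0.023 = 0.00051683.
Bayes: P(H|data) = 0.291·0.14316 / (0.291·0.14316 + 0.709·0.00051683) = 0.041659/0.042026 = 0.9913.

Posterior P(H) ≈ 0.9913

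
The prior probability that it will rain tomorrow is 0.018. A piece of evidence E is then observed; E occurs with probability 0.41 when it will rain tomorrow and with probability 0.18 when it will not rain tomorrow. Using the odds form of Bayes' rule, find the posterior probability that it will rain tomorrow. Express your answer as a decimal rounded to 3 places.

Prior odds = 0.018/(1−0.018) = 0.018330. In log-odds, ln(0.018330) = -3.9992.
Add log likelihood ratio: ln(2.2778) = 0.82320.
Posterior log-odds = -3.1760, so posterior odds = exp(-3.1760) = 0.041752. Converting, P(H|E) = 0.041752/1.0418 = 0.040.

Posterior probability ≈ 0.040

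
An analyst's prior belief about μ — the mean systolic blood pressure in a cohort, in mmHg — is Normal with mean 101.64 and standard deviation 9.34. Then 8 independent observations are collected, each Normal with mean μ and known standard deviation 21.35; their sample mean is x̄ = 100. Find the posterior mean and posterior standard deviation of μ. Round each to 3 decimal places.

With known σ, the Normal prior is conjugate. Weight on the data is w = (n/σ²)/(n/σ² + 1/τ₀²) = 0.0175507/(0.0175507+0.0114632) = 0.60491.
Posterior mean = w·x̄ + (1−w)·μ₀ = 0.60491·100 + 0.39509·101.64 = 100.648. Posterior variance = 1/(0.0175507+0.0114632) = 34.4662, so SD = 5.871.

Posterior mean ≈ 100.648; posterior SD ≈ 5.871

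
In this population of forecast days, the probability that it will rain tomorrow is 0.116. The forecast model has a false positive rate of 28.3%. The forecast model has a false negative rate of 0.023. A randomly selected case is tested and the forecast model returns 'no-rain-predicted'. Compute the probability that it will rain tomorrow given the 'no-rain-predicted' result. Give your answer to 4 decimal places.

P(H | E) ≈ 0.0042

Let H be the event that it will rain tomorrow. P(H) = 0.116, so P(¬H) = 0.884. With E the 'no-rain-predicted' result, P(E|H) = 0.023 and P(E|¬H) = 0.717.
P(E) = 0.023·0.116 + 0.717·0.884 = 0.0026680 + 0.63383 = 0.63650.
By Bayes' theorem, P(H|E) = 0.0026680 / 0.63650 = 0.0042.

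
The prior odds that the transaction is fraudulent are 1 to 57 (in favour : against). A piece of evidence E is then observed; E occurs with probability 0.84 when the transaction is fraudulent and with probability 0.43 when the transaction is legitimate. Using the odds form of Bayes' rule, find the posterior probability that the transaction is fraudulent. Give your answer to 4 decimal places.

Posterior probability ≈ 0.0331

Prior odds = 1/57 = 0.017544. In log-odds, ln(0.017544) = -4.0431.
Add log likelihood ratio: ln(1.9535) = 0.66962.
Posterior log-odds = -3.3734, so posterior odds = exp(-3.3734) = 0.034272. Converting, P(H|E) = 0.034272/1.0343 = 0.0331.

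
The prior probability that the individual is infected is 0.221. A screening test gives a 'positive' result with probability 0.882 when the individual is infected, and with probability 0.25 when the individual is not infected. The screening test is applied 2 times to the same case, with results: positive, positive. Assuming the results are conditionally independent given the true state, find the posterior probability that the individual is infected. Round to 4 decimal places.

Posterior P(H) ≈ 0.7793

Let H be the event that the individual is infected; start with P(H) = 0.221. P('positive'|H) = 0.882, P('positive'|¬H) = 0.25.
Update on result 1 ('positive'): P(H) ← 0.882·0.2210 / (0.882·0.2210 + 0.25·0.7790) = 0.19492/0.38967 = 0.5002.
Update on result 2 ('positive'): P(H) ← 0.882·0.5002 / (0.882·0.5002 + 0.25·0.4998) = 0.44119/0.56614 = 0.7793.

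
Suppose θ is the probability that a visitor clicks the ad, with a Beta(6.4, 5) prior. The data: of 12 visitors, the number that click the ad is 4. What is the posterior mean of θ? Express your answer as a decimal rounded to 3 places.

Posterior mean ≈ 0.444

Observing 4 successes and 8 failures updates Beta(6.4, 5) by adding the success and failure counts to the two shape parameters: α = 6.4+4 = 10.4, β = 5+8 = 13.
E[θ | data] = 10.4/(10.4+13) = 0.444.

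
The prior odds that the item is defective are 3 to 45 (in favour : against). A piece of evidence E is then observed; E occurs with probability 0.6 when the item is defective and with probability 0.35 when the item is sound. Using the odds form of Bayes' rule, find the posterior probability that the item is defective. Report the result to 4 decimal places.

Prior odds = 3/45 = 0.066667. In log-odds, ln(0.066667) = -2.7081.
Add log likelihood ratio: ln(1.7143) = 0.53900.
Posterior log-odds = -2.1691, so posterior odds = exp(-2.1691) = 0.11429. Converting, P(H|E) = 0.11429/1.1143 = 0.1026.

Posterior probability ≈ 0.1026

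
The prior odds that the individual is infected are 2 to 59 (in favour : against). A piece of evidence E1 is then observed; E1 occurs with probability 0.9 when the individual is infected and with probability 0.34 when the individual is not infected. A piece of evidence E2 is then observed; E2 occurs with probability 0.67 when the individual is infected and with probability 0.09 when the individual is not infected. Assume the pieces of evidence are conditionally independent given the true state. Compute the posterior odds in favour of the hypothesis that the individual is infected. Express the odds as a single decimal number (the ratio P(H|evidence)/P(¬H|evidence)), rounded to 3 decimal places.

Posterior odds ≈ 0.668

Prior odds = 2/59 = 0.033898.
Likelihood ratio for E1 = 0.9/0.34 = 2.6471.
Likelihood ratio for E2 = 0.67/0.09 = 7.4444.
Posterior odds = prior odds × LR₁ × LR₂ = 0.66800.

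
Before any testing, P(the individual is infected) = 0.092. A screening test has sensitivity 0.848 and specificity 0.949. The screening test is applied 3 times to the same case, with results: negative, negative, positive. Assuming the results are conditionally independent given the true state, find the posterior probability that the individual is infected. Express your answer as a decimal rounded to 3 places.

With H the event that the individual is infected, the joint likelihood of the observed sequence is P(data|H) = 0.152·0.152·0.848 = 0.019592 and P(data|¬H) = 0.949·0.949·0.051 = 0.045931.
Bayes: P(H|data) = 0.092·0.019592 / (0.092·0.019592 + 0.908·0.045931) = 0.0018025/0.043508 = 0.0414.

Posterior P(H) ≈ 0.041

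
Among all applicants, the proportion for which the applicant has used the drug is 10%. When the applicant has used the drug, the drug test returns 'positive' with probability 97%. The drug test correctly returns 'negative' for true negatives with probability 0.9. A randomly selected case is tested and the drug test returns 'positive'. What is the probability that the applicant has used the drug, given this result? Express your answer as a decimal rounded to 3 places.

P(H | E) ≈ 0.519

Write H for 'the applicant has used the drug'. Prior odds H:¬H = 0.1/0.9 = 0.11111. For the 'positive' outcome, the likelihood ratio is 0.97/0.1 = 9.7000.
Posterior odds = 0.11111 × 9.7000 = 1.0778, so P(H|E) = 1.0778/(1+1.0778) = 0.519.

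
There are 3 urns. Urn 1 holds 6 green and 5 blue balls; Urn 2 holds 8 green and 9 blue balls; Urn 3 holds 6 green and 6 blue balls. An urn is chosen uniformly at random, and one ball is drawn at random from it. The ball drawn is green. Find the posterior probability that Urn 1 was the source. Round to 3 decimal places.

Posterior probability ≈ 0.360

P(green|Urn 1) = 0.5455; P(green|Urn 2) = 0.4706; P(green|Urn 3) = 0.5.
Prior × likelihood for each source: 0.333333·0.5455=0.1818, 0.333333·0.4706=0.1569, 0.333333·0.5=0.1667. Summing gives P(green) = 0.50535.
P(Urn 1 | green) = 0.1818 / 0.50535 = 0.360.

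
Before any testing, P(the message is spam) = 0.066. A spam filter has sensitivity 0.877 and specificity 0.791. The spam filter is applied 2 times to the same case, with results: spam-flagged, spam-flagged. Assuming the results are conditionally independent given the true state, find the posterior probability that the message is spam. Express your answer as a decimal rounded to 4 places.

Posterior P(H) ≈ 0.5544

Let H be the event that the message is spam; start with P(H) = 0.066. P('spam-flagged'|H) = 0.877, P('spam-flagged'|¬H) = 0.209.
Update on result 1 ('spam-flagged'): P(H) ← 0.877·0.0660 / (0.877·0.0660 + 0.209·0.9340) = 0.057882/0.25309 = 0.2287.
Update on result 2 ('spam-flagged'): P(H) ← 0.877·0.2287 / (0.877·0.2287 + 0.209·0.7713) = 0.20057/0.36177 = 0.5544.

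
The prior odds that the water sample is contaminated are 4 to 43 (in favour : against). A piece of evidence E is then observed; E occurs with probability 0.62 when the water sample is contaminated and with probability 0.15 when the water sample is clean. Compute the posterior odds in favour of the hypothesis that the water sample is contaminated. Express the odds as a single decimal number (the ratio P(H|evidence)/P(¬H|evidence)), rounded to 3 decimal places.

Posterior odds ≈ 0.384

Prior odds = 4/43 = 0.093023. In log-odds, ln(0.093023) = -2.3749.
Add log likelihood ratio: ln(4.1333) = 1.4191.
Posterior log-odds = -0.95582, so posterior odds = exp(-0.95582) = 0.38450.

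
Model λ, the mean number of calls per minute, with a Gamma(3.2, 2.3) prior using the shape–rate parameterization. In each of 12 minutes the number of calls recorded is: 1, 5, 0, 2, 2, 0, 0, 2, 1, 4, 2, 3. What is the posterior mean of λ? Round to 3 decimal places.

Posterior mean ≈ 1.762

The Poisson likelihood adds the total count to the shape and the number of exposure periods to the rate. Here ∑xᵢ = 22 and n = 12, so shape 3.2→25.2 and rate 2.3→14.3.
Posterior mean = shape/rate = 25.2/14.3 = 1.762.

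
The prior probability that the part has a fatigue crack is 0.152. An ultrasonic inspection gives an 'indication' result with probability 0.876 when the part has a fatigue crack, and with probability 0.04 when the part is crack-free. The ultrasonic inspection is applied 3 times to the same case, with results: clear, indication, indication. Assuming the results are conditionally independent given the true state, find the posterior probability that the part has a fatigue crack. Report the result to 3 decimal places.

Posterior P(H) ≈ 0.917

With H the event that the part has a fatigue crack, the joint likelihood of the observed sequence is P(data|H) = 0.124·0.876·0.876 = 0.095155 and P(data|¬H) = 0.96·0.04·0.04 = 0.0015360.
Bayes: P(H|data) = 0.152·0.095155 / (0.152·0.095155 + 0.848·0.0015360) = 0.014464/0.015766 = 0.9174.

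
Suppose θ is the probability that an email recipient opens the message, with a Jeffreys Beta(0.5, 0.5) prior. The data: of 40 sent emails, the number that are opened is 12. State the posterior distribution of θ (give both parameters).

Posterior: Beta(12.5, 28.5)

The binomial likelihood is conjugate to the Beta prior: with 12 successes and 28 failures, the posterior is Beta(0.5+12, 0.5+28) = Beta(12.5, 28.5).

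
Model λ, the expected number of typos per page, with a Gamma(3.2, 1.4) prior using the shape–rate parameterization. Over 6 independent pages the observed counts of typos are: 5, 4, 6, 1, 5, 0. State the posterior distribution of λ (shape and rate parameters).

Total count ∑xᵢ = 21 over n = 6 pages.
Gamma is conjugate to the Poisson likelihood: posterior is Gamma(shape = 3.2+21 = 24.2, rate = 1.4+6 = 7.4).

Posterior: Gamma(shape=24.2, rate=7.4)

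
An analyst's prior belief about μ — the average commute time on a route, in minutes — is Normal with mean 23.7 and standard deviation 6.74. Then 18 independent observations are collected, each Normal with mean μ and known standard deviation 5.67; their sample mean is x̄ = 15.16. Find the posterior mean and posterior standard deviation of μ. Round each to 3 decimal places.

With known σ, the Normal prior is conjugate. Weight on the data is w = (n/σ²)/(n/σ² + 1/τ₀²) = 0.559895/(0.559895+0.0220130) = 0.96217.
Posterior mean = w·x̄ + (1−w)·μ₀ = 0.96217·15.16 + 0.037829·23.7 = 15.483. Posterior variance = 1/(0.559895+0.0220130) = 1.71849, so SD = 1.311.

Posterior mean ≈ 15.483; posterior SD ≈ 1.311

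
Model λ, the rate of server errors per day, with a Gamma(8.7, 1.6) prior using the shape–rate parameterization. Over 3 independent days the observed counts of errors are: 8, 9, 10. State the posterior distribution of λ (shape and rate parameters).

The Poisson likelihood adds the total count to the shape and the number of exposure periods to the rate. Here ∑xᵢ = 27 and n = 3, so shape 8.7→35.7 and rate 1.6→4.6.

Posterior: Gamma(shape=35.7, rate=4.6)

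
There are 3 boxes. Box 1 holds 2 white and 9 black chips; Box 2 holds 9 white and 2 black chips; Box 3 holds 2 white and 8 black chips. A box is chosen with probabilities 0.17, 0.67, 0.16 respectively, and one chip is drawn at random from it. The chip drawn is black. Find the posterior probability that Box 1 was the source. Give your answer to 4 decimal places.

Posterior probability ≈ 0.3576

Tabulate prior·likelihood by source: [1] prior 0.17, lik 0.8182, product 0.1391; [2] prior 0.67, lik 0.1818, product 0.1218; [3] prior 0.16, lik 0.8, product 0.1280.
Normalizing constant = 0.38891; the posterior for Box 1 is its product over the sum, 0.1391/0.38891 = 0.3576.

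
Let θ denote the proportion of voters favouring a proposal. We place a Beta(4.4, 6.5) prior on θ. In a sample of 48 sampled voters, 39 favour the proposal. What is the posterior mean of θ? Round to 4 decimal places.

The binomial likelihood is conjugate to the Beta prior: with 39 successes and 9 failures, the posterior is Beta(4.4+39, 6.5+9) = Beta(43.4, 15.5).
E[θ | data] = 43.4/(43.4+15.5) = 0.7368.

Posterior mean ≈ 0.7368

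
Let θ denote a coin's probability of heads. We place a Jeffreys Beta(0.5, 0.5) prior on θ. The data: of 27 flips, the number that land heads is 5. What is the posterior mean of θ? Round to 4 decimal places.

The binomial likelihood is conjugate to the Beta prior: with 5 successes and 22 failures, the posterior is Beta(0.5+5, 0.5+22) = Beta(5.5, 22.5).
Posterior mean = α/(α+β) = 5.5/28 = 0.1964.

Posterior mean ≈ 0.1964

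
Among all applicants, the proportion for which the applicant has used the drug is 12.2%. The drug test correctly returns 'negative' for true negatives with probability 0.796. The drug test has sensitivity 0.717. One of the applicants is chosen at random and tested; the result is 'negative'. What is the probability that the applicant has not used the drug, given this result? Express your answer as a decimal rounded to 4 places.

P(¬H | E) ≈ 0.9529

Let H be the event that the applicant has used the drug. P(H) = 0.122, so P(¬H) = 0.878. With E the 'negative' result, P(E|H) = 0.283 and P(E|¬H) = 0.796.
P(E) = 0.283·0.122 + 0.796·0.878 = 0.034526 + 0.69889 = 0.73341.
By Bayes' theorem, P(H|E) = 0.034526 / 0.73341 = 0.0471. Hence P(¬H|E) = 1 − 0.0471 = 0.9529.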